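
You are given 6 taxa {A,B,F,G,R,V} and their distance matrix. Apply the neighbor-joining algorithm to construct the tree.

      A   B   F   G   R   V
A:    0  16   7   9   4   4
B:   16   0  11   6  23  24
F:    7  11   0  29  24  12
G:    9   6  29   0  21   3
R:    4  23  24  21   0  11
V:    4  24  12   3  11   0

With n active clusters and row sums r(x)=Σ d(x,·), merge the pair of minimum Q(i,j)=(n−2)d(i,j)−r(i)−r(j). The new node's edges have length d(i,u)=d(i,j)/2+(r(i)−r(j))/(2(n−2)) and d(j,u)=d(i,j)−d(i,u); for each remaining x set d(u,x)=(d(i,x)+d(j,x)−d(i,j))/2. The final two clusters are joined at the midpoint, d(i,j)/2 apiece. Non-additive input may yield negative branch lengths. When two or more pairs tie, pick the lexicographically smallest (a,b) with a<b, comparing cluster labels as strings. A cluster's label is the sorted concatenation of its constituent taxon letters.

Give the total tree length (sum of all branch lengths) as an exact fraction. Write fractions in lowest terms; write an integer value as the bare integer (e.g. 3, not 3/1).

533/16

step 1: merge (B,G) at d=6, Q=-124; branch lengths B→9/2, G→3/2; new cluster BG
  updated: d(A,BG)=19/2, d(BG,F)=17, d(BG,R)=19, d(BG,V)=21/2
step 2: merge (A,R) at d=4, Q=-141/2; branch lengths A→-43/12, R→91/12; new cluster AR
  updated: d(AR,BG)=49/4, d(AR,F)=27/2, d(AR,V)=11/2
step 3: merge (AR,V) at d=11/2, Q=-193/4; branch lengths AR→57/16, V→31/16; new cluster ARV
  updated: d(ARV,BG)=69/8, d(ARV,F)=10
step 4: merge (ARV,BG) at d=69/8, Q=-285/8; branch lengths ARV→13/16, BG→125/16; new cluster ABGRV
  updated: d(ABGRV,F)=147/16
step 5: merge (ABGRV,F) at d=147/16; branch lengths ABGRV→147/32, F→147/32; new cluster ABFGRV
final tree: ((((A:-43/12,R:91/12):57/16,V:31/16):13/16,(B:9/2,G:3/2):125/16):147/32,F:147/32)
total length: 533/16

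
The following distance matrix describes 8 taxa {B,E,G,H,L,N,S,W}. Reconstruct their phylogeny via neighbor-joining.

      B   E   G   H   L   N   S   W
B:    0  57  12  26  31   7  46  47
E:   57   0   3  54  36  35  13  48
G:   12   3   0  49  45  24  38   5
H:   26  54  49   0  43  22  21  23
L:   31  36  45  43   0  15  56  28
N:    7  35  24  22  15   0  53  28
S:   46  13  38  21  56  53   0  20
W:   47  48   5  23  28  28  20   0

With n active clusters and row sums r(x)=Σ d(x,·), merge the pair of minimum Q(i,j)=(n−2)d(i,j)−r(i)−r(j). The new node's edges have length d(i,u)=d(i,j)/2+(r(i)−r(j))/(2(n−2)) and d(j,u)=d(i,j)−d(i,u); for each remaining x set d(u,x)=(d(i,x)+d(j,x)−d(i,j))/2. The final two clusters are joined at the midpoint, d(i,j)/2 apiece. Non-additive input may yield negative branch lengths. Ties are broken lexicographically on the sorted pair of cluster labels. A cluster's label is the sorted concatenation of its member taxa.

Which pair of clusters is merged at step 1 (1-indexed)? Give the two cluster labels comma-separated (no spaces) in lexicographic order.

E,S

step 1: merge (E,S) at d=13, Q=-415; branch lengths E→77/12, S→79/12; new cluster ES
  updated: d(B,ES)=45, d(ES,G)=14, d(ES,H)=31, d(ES,L)=79/2, d(ES,N)=75/2, d(ES,W)=55/2
step 2: merge (G,W) at d=5, Q=-565/2; branch lengths G→31/20, W→69/20; new cluster GW
  updated: d(B,GW)=27, d(ES,GW)=73/4, d(GW,H)=67/2, d(GW,L)=34, d(GW,N)=47/2
step 3: merge (ES,GW) at d=73/4, Q=-469/2; branch lengths ES→27/2, GW→19/4; new cluster EGSW
  updated: d(B,EGSW)=215/8, d(EGSW,H)=185/8, d(EGSW,L)=221/8, d(EGSW,N)=171/8
step 4: merge (EGSW,H) at d=185/8, Q=-575/4; branch lengths EGSW→217/24, H→169/12; new cluster EGHSW
  updated: d(B,EGHSW)=119/8, d(EGHSW,L)=95/4, d(EGHSW,N)=81/8
step 5: merge (B,EGHSW) at d=119/8, Q=-575/8; branch lengths B→271/32, EGHSW→205/32; new cluster BEGHSW
  updated: d(BEGHSW,L)=319/16, d(BEGHSW,N)=9/8
step 6: merge (BEGHSW,L) at d=319/16, Q=-577/16; branch lengths BEGHSW→97/32, L→541/32; new cluster BEGHLSW
  updated: d(BEGHLSW,N)=-61/32
step 7: merge (BEGHLSW,N) at d=-61/32; branch lengths BEGHLSW→-61/64, N→-61/64; new cluster BEGHLNSW
final tree: (((B:271/32,(((E:77/12,S:79/12):27/2,(G:31/20,W:69/20):19/4):217/24,H:169/12):205/32):97/32,L:541/32):-61/64,N:-61/64)
total length: 2953/32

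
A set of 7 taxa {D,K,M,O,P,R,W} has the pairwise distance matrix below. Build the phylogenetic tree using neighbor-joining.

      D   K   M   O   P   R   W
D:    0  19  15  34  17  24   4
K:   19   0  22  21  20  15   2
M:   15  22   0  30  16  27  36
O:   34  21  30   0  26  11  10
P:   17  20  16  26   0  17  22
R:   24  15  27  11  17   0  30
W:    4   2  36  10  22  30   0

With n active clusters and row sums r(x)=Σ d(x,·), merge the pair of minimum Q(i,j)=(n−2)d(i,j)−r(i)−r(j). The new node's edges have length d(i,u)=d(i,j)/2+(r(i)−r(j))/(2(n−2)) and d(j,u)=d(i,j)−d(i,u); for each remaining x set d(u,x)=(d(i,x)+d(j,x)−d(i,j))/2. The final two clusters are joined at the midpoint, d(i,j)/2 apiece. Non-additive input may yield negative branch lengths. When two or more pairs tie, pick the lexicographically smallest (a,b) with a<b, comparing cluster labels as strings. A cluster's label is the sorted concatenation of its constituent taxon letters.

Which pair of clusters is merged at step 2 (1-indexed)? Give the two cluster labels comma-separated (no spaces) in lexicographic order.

K,W

step 1: merge (O,R) at d=11, Q=-201; branch lengths O→63/10, R→47/10; new cluster OR
  updated: d(D,OR)=47/2, d(K,OR)=25/2, d(M,OR)=23, d(OR,P)=16, d(OR,W)=29/2
step 2: merge (K,W) at d=2, Q=-146; branch lengths K→5/8, W→11/8; new cluster KW
  updated: d(D,KW)=21/2, d(KW,M)=28, d(KW,OR)=25/2, d(KW,P)=20
step 3: merge (KW,OR) at d=25/2, Q=-217/2; branch lengths KW→67/12, OR→83/12; new cluster KORW
  updated: d(D,KORW)=43/4, d(KORW,M)=77/4, d(KORW,P)=47/4
step 4: merge (D,KORW) at d=43/4, Q=-63; branch lengths D→45/8, KORW→41/8; new cluster DKORW
  updated: d(DKORW,M)=47/4, d(DKORW,P)=9
step 5: merge (DKORW,M) at d=47/4, Q=-147/4; branch lengths DKORW→19/8, M→75/8; new cluster DKMORW
  updated: d(DKMORW,P)=53/8
step 6: merge (DKMORW,P) at d=53/8; branch lengths DKMORW→53/16, P→53/16; new cluster DKMOPRW
final tree: (((D:45/8,((K:5/8,W:11/8):67/12,(O:63/10,R:47/10):83/12):41/8):19/8,M:75/8):53/16,P:53/16)
total length: 437/8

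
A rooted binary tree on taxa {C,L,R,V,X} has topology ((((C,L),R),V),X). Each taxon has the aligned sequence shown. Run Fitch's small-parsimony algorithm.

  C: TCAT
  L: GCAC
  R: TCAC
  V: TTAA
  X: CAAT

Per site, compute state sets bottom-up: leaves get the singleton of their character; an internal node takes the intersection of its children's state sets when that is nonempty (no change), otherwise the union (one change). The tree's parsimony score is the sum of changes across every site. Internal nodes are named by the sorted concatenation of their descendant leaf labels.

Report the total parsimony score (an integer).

7

[col 0] CL: children C:{T}, L:{G} ∪→ {G,T}; cost 1
[col 0] CLR: children CL:{G,T}, R:{T} ∩→ {T}; cost 0
[col 0] CLRV: children CLR:{T}, V:{T} ∩→ {T}; cost 0
[col 0] CLRVX: children CLRV:{T}, X:{C} ∪→ {C,T}; cost 1
[col 1] CL: children C:{C}, L:{C} ∩→ {C}; cost 0
[col 1] CLR: children CL:{C}, R:{C} ∩→ {C}; cost 0
[col 1] CLRV: children CLR:{C}, V:{T} ∪→ {C,T}; cost 1
[col 1] CLRVX: children CLRV:{C,T}, X:{A} ∪→ {A,C,T}; cost 1
[col 2] CL: children C:{A}, L:{A} ∩→ {A}; cost 0
[col 2] CLR: children CL:{A}, R:{A} ∩→ {A}; cost 0
[col 2] CLRV: children CLR:{A}, V:{A} ∩→ {A}; cost 0
[col 2] CLRVX: children CLRV:{A}, X:{A} ∩→ {A}; cost 0
[col 3] CL: children C:{T}, L:{C} ∪→ {C,T}; cost 1
[col 3] CLR: children CL:{C,T}, R:{C} ∩→ {C}; cost 0
[col 3] CLRV: children CLR:{C}, V:{A} ∪→ {A,C}; cost 1
[col 3] CLRVX: children CLRV:{A,C}, X:{T} ∪→ {A,C,T}; cost 1
per-site changes: [2, 2, 0, 3]; total = 7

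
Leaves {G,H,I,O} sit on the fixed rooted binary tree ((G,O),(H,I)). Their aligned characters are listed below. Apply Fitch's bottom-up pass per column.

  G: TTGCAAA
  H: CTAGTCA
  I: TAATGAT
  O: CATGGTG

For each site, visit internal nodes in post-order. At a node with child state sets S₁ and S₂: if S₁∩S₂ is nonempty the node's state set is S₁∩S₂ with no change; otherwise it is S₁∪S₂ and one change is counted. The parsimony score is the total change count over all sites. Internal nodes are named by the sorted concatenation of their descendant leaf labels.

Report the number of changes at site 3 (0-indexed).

site 0, node GO: G={T} ∪ O={C} → {C,T} (+1)
site 0, node HI: H={C} ∪ I={T} → {C,T} (+1)
site 0, node GHIO: GO={C,T} ∩ HI={C,T} → {C,T} (+0)
site 1, node GO: G={T} ∪ O={A} → {A,T} (+1)
site 1, node HI: H={T} ∪ I={A} → {A,T} (+1)
site 1, node GHIO: GO={A,T} ∩ HI={A,T} → {A,T} (+0)
site 2, node GO: G={G} ∪ O={T} → {G,T} (+1)
site 2, node HI: H={A} ∩ I={A} → {A} (+0)
site 2, node GHIO: GO={G,T} ∪ HI={A} → {A,G,T} (+1)
site 3, node GO: G={C} ∪ O={G} → {C,G} (+1)
site 3, node HI: H={G} ∪ I={T} → {G,T} (+1)
site 3, node GHIO: GO={C,G} ∩ HI={G,T} → {G} (+0)
site 4, node GO: G={A} ∪ O={G} → {A,G} (+1)
site 4, node HI: H={T} ∪ I={G} → {G,T} (+1)
site 4, node GHIO: GO={A,G} ∩ HI={G,T} → {G} (+0)
site 5, node GO: G={A} ∪ O={T} → {A,T} (+1)
site 5, node HI: H={C} ∪ I={A} → {A,C} (+1)
site 5, node GHIO: GO={A,T} ∩ HI={A,C} → {A} (+0)
site 6, node GO: G={A} ∪ O={G} → {A,G} (+1)
site 6, node HI: H={A} ∪ I={T} → {A,T} (+1)
site 6, node GHIO: GO={A,G} ∩ HI={A,T} → {A} (+0)
per-site changes: [2, 2, 2, 2, 2, 2, 2]; total = 14

2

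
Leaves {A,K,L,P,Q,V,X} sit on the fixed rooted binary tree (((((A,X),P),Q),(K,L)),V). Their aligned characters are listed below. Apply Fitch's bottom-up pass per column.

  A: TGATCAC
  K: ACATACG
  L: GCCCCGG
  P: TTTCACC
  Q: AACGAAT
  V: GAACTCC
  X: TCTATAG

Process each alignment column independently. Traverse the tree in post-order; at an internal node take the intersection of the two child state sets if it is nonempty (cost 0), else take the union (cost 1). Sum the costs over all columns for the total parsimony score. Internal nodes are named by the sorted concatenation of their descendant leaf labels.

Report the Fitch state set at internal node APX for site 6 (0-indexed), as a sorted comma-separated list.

C

site 0, node AX: A={T} ∩ X={T} → {T} (+0)
site 0, node APX: AX={T} ∩ P={T} → {T} (+0)
site 0, node APQX: APX={T} ∪ Q={A} → {A,T} (+1)
site 0, node KL: K={A} ∪ L={G} → {A,G} (+1)
site 0, node AKLPQX: APQX={A,T} ∩ KL={A,G} → {A} (+0)
site 0, node AKLPQVX: AKLPQX={A} ∪ V={G} → {A,G} (+1)
site 1, node AX: A={G} ∪ X={C} → {C,G} (+1)
site 1, node APX: AX={C,G} ∪ P={T} → {C,G,T} (+1)
site 1, node APQX: APX={C,G,T} ∪ Q={A} → {A,C,G,T} (+1)
site 1, node KL: K={C} ∩ L={C} → {C} (+0)
site 1, node AKLPQX: APQX={A,C,G,T} ∩ KL={C} → {C} (+0)
site 1, node AKLPQVX: AKLPQX={C} ∪ V={A} → {A,C} (+1)
site 2, node AX: A={A} ∪ X={T} → {A,T} (+1)
site 2, node APX: AX={A,T} ∩ P={T} → {T} (+0)
site 2, node APQX: APX={T} ∪ Q={C} → {C,T} (+1)
site 2, node KL: K={A} ∪ L={C} → {A,C} (+1)
site 2, node AKLPQX: APQX={C,T} ∩ KL={A,C} → {C} (+0)
site 2, node AKLPQVX: AKLPQX={C} ∪ V={A} → {A,C} (+1)
site 3, node AX: A={T} ∪ X={A} → {A,T} (+1)
site 3, node APX: AX={A,T} ∪ P={C} → {A,C,T} (+1)
site 3, node APQX: APX={A,C,T} ∪ Q={G} → {A,C,G,T} (+1)
site 3, node KL: K={T} ∪ L={C} → {C,T} (+1)
site 3, node AKLPQX: APQX={A,C,G,T} ∩ KL={C,T} → {C,T} (+0)
site 3, node AKLPQVX: AKLPQX={C,T} ∩ V={C} → {C} (+0)
site 4, node AX: A={C} ∪ X={T} → {C,T} (+1)
site 4, node APX: AX={C,T} ∪ P={A} → {A,C,T} (+1)
site 4, node APQX: APX={A,C,T} ∩ Q={A} → {A} (+0)
site 4, node KL: K={A} ∪ L={C} → {A,C} (+1)
site 4, node AKLPQX: APQX={A} ∩ KL={A,C} → {A} (+0)
site 4, node AKLPQVX: AKLPQX={A} ∪ V={T} → {A,T} (+1)
site 5, node AX: A={A} ∩ X={A} → {A} (+0)
site 5, node APX: AX={A} ∪ P={C} → {A,C} (+1)
site 5, node APQX: APX={A,C} ∩ Q={A} → {A} (+0)
site 5, node KL: K={C} ∪ L={G} → {C,G} (+1)
site 5, node AKLPQX: APQX={A} ∪ KL={C,G} → {A,C,G} (+1)
site 5, node AKLPQVX: AKLPQX={A,C,G} ∩ V={C} → {C} (+0)
site 6, node AX: A={C} ∪ X={G} → {C,G} (+1)
site 6, node APX: AX={C,G} ∩ P={C} → {C} (+0)
site 6, node APQX: APX={C} ∪ Q={T} → {C,T} (+1)
site 6, node KL: K={G} ∩ L={G} → {G} (+0)
site 6, node AKLPQX: APQX={C,T} ∪ KL={G} → {C,G,T} (+1)
site 6, node AKLPQVX: AKLPQX={C,G,T} ∩ V={C} → {C} (+0)
per-site changes: [3, 4, 4, 4, 4, 3, 3]; total = 25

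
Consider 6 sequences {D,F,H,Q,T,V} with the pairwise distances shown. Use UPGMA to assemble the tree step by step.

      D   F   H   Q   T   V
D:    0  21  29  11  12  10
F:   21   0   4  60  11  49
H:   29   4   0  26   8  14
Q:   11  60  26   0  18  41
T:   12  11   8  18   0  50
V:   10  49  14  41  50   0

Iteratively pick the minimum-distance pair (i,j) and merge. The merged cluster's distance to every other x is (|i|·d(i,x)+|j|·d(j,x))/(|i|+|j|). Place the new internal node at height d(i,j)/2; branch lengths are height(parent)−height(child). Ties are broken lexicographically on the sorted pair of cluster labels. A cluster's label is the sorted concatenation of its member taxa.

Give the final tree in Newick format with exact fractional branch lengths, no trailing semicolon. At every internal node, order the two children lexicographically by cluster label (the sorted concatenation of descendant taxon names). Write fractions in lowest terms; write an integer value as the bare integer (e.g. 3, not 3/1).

1. join F+H (d=4) ⇒ FH; edges |F|=2, |H|=2
  updated: d(D,FH)=25, d(FH,Q)=43, d(FH,T)=19/2, d(FH,V)=63/2
2. join FH+T (d=19/2) ⇒ FHT; edges |FH|=11/4, |T|=19/4
  updated: d(D,FHT)=62/3, d(FHT,Q)=104/3, d(FHT,V)=113/3
3. join D+V (d=10) ⇒ DV; edges |D|=5, |V|=5
  updated: d(DV,FHT)=175/6, d(DV,Q)=26
4. join DV+Q (d=26) ⇒ DQV; edges |DV|=8, |Q|=13
  updated: d(DQV,FHT)=31
5. join DQV+FHT (d=31) ⇒ DFHQTV; edges |DQV|=5/2, |FHT|=43/4
final tree: (((D:5,V:5):8,Q:13):5/2,((F:2,H:2):11/4,T:19/4):43/4)
total length: 223/4

(((D:5,V:5):8,Q:13):5/2,((F:2,H:2):11/4,T:19/4):43/4)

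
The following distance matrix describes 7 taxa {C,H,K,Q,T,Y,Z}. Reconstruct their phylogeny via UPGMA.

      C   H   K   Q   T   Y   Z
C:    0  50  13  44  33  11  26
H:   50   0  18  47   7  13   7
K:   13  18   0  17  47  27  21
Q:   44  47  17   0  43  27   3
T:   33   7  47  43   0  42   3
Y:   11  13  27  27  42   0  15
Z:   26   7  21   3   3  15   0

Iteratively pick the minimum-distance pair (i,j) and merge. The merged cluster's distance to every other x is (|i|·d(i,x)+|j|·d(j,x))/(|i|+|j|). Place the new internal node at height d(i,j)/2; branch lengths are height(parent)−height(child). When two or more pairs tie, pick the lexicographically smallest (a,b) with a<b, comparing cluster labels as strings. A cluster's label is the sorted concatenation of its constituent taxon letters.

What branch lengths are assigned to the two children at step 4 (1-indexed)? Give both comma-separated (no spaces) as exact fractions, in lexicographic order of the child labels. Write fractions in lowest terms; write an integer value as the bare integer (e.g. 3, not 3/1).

19/2,8

iteration 1: select Q,Z (d=3); attach at lengths (3/2, 3/2); label the merged cluster QZ
  updated: d(C,QZ)=35, d(H,QZ)=27, d(K,QZ)=19, d(QZ,T)=23, d(QZ,Y)=21
iteration 2: select H,T (d=7); attach at lengths (7/2, 7/2); label the merged cluster HT
  updated: d(C,HT)=83/2, d(HT,K)=65/2, d(HT,QZ)=25, d(HT,Y)=55/2
iteration 3: select C,Y (d=11); attach at lengths (11/2, 11/2); label the merged cluster CY
  updated: d(CY,HT)=69/2, d(CY,K)=20, d(CY,QZ)=28
iteration 4: select K,QZ (d=19); attach at lengths (19/2, 8); label the merged cluster KQZ
  updated: d(CY,KQZ)=76/3, d(HT,KQZ)=55/2
iteration 5: select CY,KQZ (d=76/3); attach at lengths (43/6, 19/6); label the merged cluster CKQYZ
  updated: d(CKQYZ,HT)=303/10
iteration 6: select CKQYZ,HT (d=303/10); attach at lengths (149/60, 233/20); label the merged cluster CHKQTYZ
final tree: (((C:11/2,Y:11/2):43/6,(K:19/2,(Q:3/2,Z:3/2):8):19/6):149/60,(H:7/2,T:7/2):233/20)
total length: 1889/30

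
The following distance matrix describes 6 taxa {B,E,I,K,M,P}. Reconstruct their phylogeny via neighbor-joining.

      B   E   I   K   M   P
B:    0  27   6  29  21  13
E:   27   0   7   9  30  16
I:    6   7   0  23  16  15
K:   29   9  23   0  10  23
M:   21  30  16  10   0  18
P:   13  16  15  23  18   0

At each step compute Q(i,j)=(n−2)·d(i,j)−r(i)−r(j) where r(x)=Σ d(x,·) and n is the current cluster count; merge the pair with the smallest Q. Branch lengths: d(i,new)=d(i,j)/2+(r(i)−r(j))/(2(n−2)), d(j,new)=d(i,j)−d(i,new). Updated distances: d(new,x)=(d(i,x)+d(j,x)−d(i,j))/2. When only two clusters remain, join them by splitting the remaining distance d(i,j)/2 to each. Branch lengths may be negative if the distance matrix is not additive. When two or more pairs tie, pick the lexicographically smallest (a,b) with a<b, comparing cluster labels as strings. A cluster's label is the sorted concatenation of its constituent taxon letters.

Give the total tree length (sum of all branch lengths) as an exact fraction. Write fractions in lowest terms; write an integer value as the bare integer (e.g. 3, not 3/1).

step 1: merge (K,M) at d=10, Q=-149; branch lengths K→39/8, M→41/8; new cluster KM
  updated: d(B,KM)=20, d(E,KM)=29/2, d(I,KM)=29/2, d(KM,P)=31/2
step 2: merge (B,I) at d=6, Q=-181/2; branch lengths B→83/12, I→-11/12; new cluster BI
  updated: d(BI,E)=14, d(BI,KM)=57/4, d(BI,P)=11
step 3: merge (BI,P) at d=11, Q=-239/4; branch lengths BI→75/16, P→101/16; new cluster BIP
  updated: d(BIP,E)=19/2, d(BIP,KM)=75/8
step 4: merge (BIP,E) at d=19/2, Q=-267/8; branch lengths BIP→35/16, E→117/16; new cluster BEIP
  updated: d(BEIP,KM)=115/16
step 5: merge (BEIP,KM) at d=115/16; branch lengths BEIP→115/32, KM→115/32; new cluster BEIKMP
final tree: ((((B:83/12,I:-11/12):75/16,P:101/16):35/16,E:117/16):115/32,(K:39/8,M:41/8):115/32)
total length: 699/16

699/16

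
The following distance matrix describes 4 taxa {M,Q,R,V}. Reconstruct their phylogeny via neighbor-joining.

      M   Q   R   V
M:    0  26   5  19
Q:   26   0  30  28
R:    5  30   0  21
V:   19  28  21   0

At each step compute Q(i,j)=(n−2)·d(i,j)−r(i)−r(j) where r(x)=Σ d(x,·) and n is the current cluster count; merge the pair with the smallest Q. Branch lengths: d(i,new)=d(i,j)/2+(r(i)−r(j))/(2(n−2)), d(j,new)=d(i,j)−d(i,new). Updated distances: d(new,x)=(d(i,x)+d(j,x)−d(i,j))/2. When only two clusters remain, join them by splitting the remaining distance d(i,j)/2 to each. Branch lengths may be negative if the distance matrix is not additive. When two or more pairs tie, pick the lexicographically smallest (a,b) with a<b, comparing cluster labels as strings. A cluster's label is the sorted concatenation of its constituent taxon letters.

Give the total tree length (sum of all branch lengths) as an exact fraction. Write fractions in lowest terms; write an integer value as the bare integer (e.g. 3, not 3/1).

81/2

iteration 1: select M,R (d=5, Q=-96); attach at lengths (1, 4); label the merged cluster MR
  updated: d(MR,Q)=51/2, d(MR,V)=35/2
iteration 2: select MR,Q (d=51/2, Q=-71); attach at lengths (15/2, 18); label the merged cluster MQR
  updated: d(MQR,V)=10
iteration 3: select MQR,V (d=10); attach at lengths (5, 5); label the merged cluster MQRV
final tree: (((M:1,R:4):15/2,Q:18):5,V:5)
total length: 81/2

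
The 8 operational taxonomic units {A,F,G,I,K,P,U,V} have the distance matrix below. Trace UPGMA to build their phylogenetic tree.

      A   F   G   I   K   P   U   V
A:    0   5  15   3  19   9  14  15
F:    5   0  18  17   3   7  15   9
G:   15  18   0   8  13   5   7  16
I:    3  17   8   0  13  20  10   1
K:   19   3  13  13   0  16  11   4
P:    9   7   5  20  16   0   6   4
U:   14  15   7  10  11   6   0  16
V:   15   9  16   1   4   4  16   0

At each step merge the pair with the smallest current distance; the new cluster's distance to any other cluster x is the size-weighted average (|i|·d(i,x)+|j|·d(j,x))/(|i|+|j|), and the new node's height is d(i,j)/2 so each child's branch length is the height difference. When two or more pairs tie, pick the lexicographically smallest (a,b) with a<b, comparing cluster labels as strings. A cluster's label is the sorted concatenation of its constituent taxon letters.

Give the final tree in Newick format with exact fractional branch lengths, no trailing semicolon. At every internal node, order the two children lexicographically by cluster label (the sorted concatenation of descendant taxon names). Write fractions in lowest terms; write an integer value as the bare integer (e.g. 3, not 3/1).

step 1: merge (I,V) at d=1; branch lengths I→1/2, V→1/2; new cluster IV
  updated: d(A,IV)=9, d(F,IV)=13, d(G,IV)=12, d(IV,K)=17/2, d(IV,P)=12, d(IV,U)=13
step 2: merge (F,K) at d=3; branch lengths F→3/2, K→3/2; new cluster FK
  updated: d(A,FK)=12, d(FK,G)=31/2, d(FK,IV)=43/4, d(FK,P)=23/2, d(FK,U)=13
step 3: merge (G,P) at d=5; branch lengths G→5/2, P→5/2; new cluster GP
  updated: d(A,GP)=12, d(FK,GP)=27/2, d(GP,IV)=12, d(GP,U)=13/2
step 4: merge (GP,U) at d=13/2; branch lengths GP→3/4, U→13/4; new cluster GPU
  updated: d(A,GPU)=38/3, d(FK,GPU)=40/3, d(GPU,IV)=37/3
step 5: merge (A,IV) at d=9; branch lengths A→9/2, IV→4; new cluster AIV
  updated: d(AIV,FK)=67/6, d(AIV,GPU)=112/9
step 6: merge (AIV,FK) at d=67/6; branch lengths AIV→13/12, FK→49/12; new cluster AFIKV
  updated: d(AFIKV,GPU)=64/5
step 7: merge (AFIKV,GPU) at d=64/5; branch lengths AFIKV→49/60, GPU→63/20; new cluster AFGIKPUV
final tree: (((A:9/2,(I:1/2,V:1/2):4):13/12,(F:3/2,K:3/2):49/12):49/60,((G:5/2,P:5/2):3/4,U:13/4):63/20)
total length: 919/30

(((A:9/2,(I:1/2,V:1/2):4):13/12,(F:3/2,K:3/2):49/12):49/60,((G:5/2,P:5/2):3/4,U:13/4):63/20)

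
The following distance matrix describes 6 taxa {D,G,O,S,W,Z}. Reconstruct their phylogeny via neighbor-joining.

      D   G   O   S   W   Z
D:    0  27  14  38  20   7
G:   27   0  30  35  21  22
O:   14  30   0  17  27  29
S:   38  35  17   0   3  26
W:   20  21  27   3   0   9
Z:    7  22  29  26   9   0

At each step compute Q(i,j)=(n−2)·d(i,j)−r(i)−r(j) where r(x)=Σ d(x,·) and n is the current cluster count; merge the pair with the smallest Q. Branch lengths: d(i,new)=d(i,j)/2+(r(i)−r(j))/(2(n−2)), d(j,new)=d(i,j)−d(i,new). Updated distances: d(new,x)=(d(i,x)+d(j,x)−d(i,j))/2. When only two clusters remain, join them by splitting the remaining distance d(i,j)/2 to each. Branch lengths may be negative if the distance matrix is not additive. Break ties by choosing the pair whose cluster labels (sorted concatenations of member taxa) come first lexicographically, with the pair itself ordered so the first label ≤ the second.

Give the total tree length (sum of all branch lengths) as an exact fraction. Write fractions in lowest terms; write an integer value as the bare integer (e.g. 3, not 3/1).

1. join S+W (d=3, Q=-187) ⇒ SW; edges |S|=51/8, |W|=-27/8
  updated: d(D,SW)=55/2, d(G,SW)=53/2, d(O,SW)=41/2, d(SW,Z)=16
2. join D+Z (d=7, Q=-257/2) ⇒ DZ; edges |D|=15/4, |Z|=13/4
  updated: d(DZ,G)=21, d(DZ,O)=18, d(DZ,SW)=73/4
3. join DZ+G (d=21, Q=-371/4) ⇒ DGZ; edges |DZ|=87/16, |G|=249/16
  updated: d(DGZ,O)=27/2, d(DGZ,SW)=95/8
4. join DGZ+O (d=27/2, Q=-367/8) ⇒ DGOZ; edges |DGZ|=39/16, |O|=177/16
  updated: d(DGOZ,SW)=151/16
5. join DGOZ+SW (d=151/16) ⇒ DGOSWZ; edges |DGOZ|=151/32, |SW|=151/32
final tree: ((((D:15/4,Z:13/4):87/16,G:249/16):39/16,O:177/16):151/32,(S:51/8,W:-27/8):151/32)
total length: 863/16

863/16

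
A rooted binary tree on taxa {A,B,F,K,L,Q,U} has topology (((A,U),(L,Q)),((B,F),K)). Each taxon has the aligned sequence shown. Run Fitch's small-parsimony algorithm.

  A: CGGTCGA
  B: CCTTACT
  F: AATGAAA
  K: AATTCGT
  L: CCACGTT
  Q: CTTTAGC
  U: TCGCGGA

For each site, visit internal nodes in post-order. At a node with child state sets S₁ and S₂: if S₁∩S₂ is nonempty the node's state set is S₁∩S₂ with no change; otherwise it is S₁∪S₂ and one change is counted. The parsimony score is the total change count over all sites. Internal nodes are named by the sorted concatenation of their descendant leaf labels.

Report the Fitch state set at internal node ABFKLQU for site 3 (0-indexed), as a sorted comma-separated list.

T

[col 0] AU: children A:{C}, U:{T} ∪→ {C,T}; cost 1
[col 0] LQ: children L:{C}, Q:{C} ∩→ {C}; cost 0
[col 0] ALQU: children AU:{C,T}, LQ:{C} ∩→ {C}; cost 0
[col 0] BF: children B:{C}, F:{A} ∪→ {A,C}; cost 1
[col 0] BFK: children BF:{A,C}, K:{A} ∩→ {A}; cost 0
[col 0] ABFKLQU: children ALQU:{C}, BFK:{A} ∪→ {A,C}; cost 1
[col 1] AU: children A:{G}, U:{C} ∪→ {C,G}; cost 1
[col 1] LQ: children L:{C}, Q:{T} ∪→ {C,T}; cost 1
[col 1] ALQU: children AU:{C,G}, LQ:{C,T} ∩→ {C}; cost 0
[col 1] BF: children B:{C}, F:{A} ∪→ {A,C}; cost 1
[col 1] BFK: children BF:{A,C}, K:{A} ∩→ {A}; cost 0
[col 1] ABFKLQU: children ALQU:{C}, BFK:{A} ∪→ {A,C}; cost 1
[col 2] AU: children A:{G}, U:{G} ∩→ {G}; cost 0
[col 2] LQ: children L:{A}, Q:{T} ∪→ {A,T}; cost 1
[col 2] ALQU: children AU:{G}, LQ:{A,T} ∪→ {A,G,T}; cost 1
[col 2] BF: children B:{T}, F:{T} ∩→ {T}; cost 0
[col 2] BFK: children BF:{T}, K:{T} ∩→ {T}; cost 0
[col 2] ABFKLQU: children ALQU:{A,G,T}, BFK:{T} ∩→ {T}; cost 0
[col 3] AU: children A:{T}, U:{C} ∪→ {C,T}; cost 1
[col 3] LQ: children L:{C}, Q:{T} ∪→ {C,T}; cost 1
[col 3] ALQU: children AU:{C,T}, LQ:{C,T} ∩→ {C,T}; cost 0
[col 3] BF: children B:{T}, F:{G} ∪→ {G,T}; cost 1
[col 3] BFK: children BF:{G,T}, K:{T} ∩→ {T}; cost 0
[col 3] ABFKLQU: children ALQU:{C,T}, BFK:{T} ∩→ {T}; cost 0
[col 4] AU: children A:{C}, U:{G} ∪→ {C,G}; cost 1
[col 4] LQ: children L:{G}, Q:{A} ∪→ {A,G}; cost 1
[col 4] ALQU: children AU:{C,G}, LQ:{A,G} ∩→ {G}; cost 0
[col 4] BF: children B:{A}, F:{A} ∩→ {A}; cost 0
[col 4] BFK: children BF:{A}, K:{C} ∪→ {A,C}; cost 1
[col 4] ABFKLQU: children ALQU:{G}, BFK:{A,C} ∪→ {A,C,G}; cost 1
[col 5] AU: children A:{G}, U:{G} ∩→ {G}; cost 0
[col 5] LQ: children L:{T}, Q:{G} ∪→ {G,T}; cost 1
[col 5] ALQU: children AU:{G}, LQ:{G,T} ∩→ {G}; cost 0
[col 5] BF: children B:{C}, F:{A} ∪→ {A,C}; cost 1
[col 5] BFK: children BF:{A,C}, K:{G} ∪→ {A,C,G}; cost 1
[col 5] ABFKLQU: children ALQU:{G}, BFK:{A,C,G} ∩→ {G}; cost 0
[col 6] AU: children A:{A}, U:{A} ∩→ {A}; cost 0
[col 6] LQ: children L:{T}, Q:{C} ∪→ {C,T}; cost 1
[col 6] ALQU: children AU:{A}, LQ:{C,T} ∪→ {A,C,T}; cost 1
[col 6] BF: children B:{T}, F:{A} ∪→ {A,T}; cost 1
[col 6] BFK: children BF:{A,T}, K:{T} ∩→ {T}; cost 0
[col 6] ABFKLQU: children ALQU:{A,C,T}, BFK:{T} ∩→ {T}; cost 0
per-site changes: [3, 4, 2, 3, 4, 3, 3]; total = 22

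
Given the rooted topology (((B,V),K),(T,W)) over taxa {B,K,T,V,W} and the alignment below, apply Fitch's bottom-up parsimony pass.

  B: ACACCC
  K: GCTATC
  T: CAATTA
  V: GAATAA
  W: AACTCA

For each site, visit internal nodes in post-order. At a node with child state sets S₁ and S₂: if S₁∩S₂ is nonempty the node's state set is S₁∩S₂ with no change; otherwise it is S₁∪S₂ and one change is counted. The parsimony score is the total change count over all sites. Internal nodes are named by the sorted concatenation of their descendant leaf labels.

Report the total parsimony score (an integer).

[col 0] BV: children B:{A}, V:{G} ∪→ {A,G}; cost 1
[col 0] BKV: children BV:{A,G}, K:{G} ∩→ {G}; cost 0
[col 0] TW: children T:{C}, W:{A} ∪→ {A,C}; cost 1
[col 0] BKTVW: children BKV:{G}, TW:{A,C} ∪→ {A,C,G}; cost 1
[col 1] BV: children B:{C}, V:{A} ∪→ {A,C}; cost 1
[col 1] BKV: children BV:{A,C}, K:{C} ∩→ {C}; cost 0
[col 1] TW: children T:{A}, W:{A} ∩→ {A}; cost 0
[col 1] BKTVW: children BKV:{C}, TW:{A} ∪→ {A,C}; cost 1
[col 2] BV: children B:{A}, V:{A} ∩→ {A}; cost 0
[col 2] BKV: children BV:{A}, K:{T} ∪→ {A,T}; cost 1
[col 2] TW: children T:{A}, W:{C} ∪→ {A,C}; cost 1
[col 2] BKTVW: children BKV:{A,T}, TW:{A,C} ∩→ {A}; cost 0
[col 3] BV: children B:{C}, V:{T} ∪→ {C,T}; cost 1
[col 3] BKV: children BV:{C,T}, K:{A} ∪→ {A,C,T}; cost 1
[col 3] TW: children T:{T}, W:{T} ∩→ {T}; cost 0
[col 3] BKTVW: children BKV:{A,C,T}, TW:{T} ∩→ {T}; cost 0
[col 4] BV: children B:{C}, V:{A} ∪→ {A,C}; cost 1
[col 4] BKV: children BV:{A,C}, K:{T} ∪→ {A,C,T}; cost 1
[col 4] TW: children T:{T}, W:{C} ∪→ {C,T}; cost 1
[col 4] BKTVW: children BKV:{A,C,T}, TW:{C,T} ∩→ {C,T}; cost 0
[col 5] BV: children B:{C}, V:{A} ∪→ {A,C}; cost 1
[col 5] BKV: children BV:{A,C}, K:{C} ∩→ {C}; cost 0
[col 5] TW: children T:{A}, W:{A} ∩→ {A}; cost 0
[col 5] BKTVW: children BKV:{C}, TW:{A} ∪→ {A,C}; cost 1
per-site changes: [3, 2, 2, 2, 3, 2]; total = 14

14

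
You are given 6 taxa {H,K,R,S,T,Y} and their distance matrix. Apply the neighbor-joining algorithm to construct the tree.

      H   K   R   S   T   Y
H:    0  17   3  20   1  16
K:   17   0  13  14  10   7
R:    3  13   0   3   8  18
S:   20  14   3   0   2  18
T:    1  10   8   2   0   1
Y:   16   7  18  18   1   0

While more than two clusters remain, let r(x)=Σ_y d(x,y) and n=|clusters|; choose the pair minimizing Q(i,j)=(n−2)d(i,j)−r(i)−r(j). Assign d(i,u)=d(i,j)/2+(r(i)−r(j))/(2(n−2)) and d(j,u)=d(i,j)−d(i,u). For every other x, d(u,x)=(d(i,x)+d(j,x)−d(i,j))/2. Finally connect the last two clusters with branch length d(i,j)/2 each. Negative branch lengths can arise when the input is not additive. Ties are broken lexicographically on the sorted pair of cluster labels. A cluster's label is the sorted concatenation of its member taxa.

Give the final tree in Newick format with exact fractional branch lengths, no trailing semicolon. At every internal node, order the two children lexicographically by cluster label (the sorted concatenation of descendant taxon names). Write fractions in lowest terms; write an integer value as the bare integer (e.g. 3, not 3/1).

step 1: merge (K,Y) at d=7, Q=-93; branch lengths K→29/8, Y→27/8; new cluster KY
  updated: d(H,KY)=13, d(KY,R)=12, d(KY,S)=25/2, d(KY,T)=2
step 2: merge (R,S) at d=3, Q=-109/2; branch lengths R→-5/12, S→41/12; new cluster RS
  updated: d(H,RS)=10, d(KY,RS)=43/4, d(RS,T)=7/2
step 3: merge (H,T) at d=1, Q=-57/2; branch lengths H→39/8, T→-31/8; new cluster HT
  updated: d(HT,KY)=7, d(HT,RS)=25/4
step 4: merge (HT,KY) at d=7, Q=-24; branch lengths HT→5/4, KY→23/4; new cluster HKTY
  updated: d(HKTY,RS)=5
step 5: merge (HKTY,RS) at d=5; branch lengths HKTY→5/2, RS→5/2; new cluster HKRSTY
final tree: (((H:39/8,T:-31/8):5/4,(K:29/8,Y:27/8):23/4):5/2,(R:-5/12,S:41/12):5/2)
total length: 23

(((H:39/8,T:-31/8):5/4,(K:29/8,Y:27/8):23/4):5/2,(R:-5/12,S:41/12):5/2)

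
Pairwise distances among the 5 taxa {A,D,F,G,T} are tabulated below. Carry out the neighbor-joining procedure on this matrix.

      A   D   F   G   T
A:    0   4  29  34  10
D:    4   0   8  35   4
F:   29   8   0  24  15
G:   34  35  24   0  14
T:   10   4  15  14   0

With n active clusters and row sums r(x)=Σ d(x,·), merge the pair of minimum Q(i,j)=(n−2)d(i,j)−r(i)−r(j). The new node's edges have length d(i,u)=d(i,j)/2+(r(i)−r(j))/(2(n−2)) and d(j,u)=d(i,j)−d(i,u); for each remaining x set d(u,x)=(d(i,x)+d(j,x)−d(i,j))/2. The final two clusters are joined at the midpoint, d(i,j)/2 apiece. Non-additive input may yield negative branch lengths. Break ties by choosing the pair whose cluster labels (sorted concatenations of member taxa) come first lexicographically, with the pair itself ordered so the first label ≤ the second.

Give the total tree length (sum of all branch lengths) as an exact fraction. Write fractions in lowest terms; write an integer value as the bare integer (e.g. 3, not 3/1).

38

step 1: merge (A,D) at d=4, Q=-116; branch lengths A→19/3, D→-7/3; new cluster AD
  updated: d(AD,F)=33/2, d(AD,G)=65/2, d(AD,T)=5
step 2: merge (AD,T) at d=5, Q=-78; branch lengths AD→15/2, T→-5/2; new cluster ADT
  updated: d(ADT,F)=53/4, d(ADT,G)=83/4
step 3: merge (ADT,F) at d=53/4, Q=-58; branch lengths ADT→5, F→33/4; new cluster ADFT
  updated: d(ADFT,G)=63/4
step 4: merge (ADFT,G) at d=63/4; branch lengths ADFT→63/8, G→63/8; new cluster ADFGT
final tree: ((((A:19/3,D:-7/3):15/2,T:-5/2):5,F:33/4):63/8,G:63/8)
total length: 38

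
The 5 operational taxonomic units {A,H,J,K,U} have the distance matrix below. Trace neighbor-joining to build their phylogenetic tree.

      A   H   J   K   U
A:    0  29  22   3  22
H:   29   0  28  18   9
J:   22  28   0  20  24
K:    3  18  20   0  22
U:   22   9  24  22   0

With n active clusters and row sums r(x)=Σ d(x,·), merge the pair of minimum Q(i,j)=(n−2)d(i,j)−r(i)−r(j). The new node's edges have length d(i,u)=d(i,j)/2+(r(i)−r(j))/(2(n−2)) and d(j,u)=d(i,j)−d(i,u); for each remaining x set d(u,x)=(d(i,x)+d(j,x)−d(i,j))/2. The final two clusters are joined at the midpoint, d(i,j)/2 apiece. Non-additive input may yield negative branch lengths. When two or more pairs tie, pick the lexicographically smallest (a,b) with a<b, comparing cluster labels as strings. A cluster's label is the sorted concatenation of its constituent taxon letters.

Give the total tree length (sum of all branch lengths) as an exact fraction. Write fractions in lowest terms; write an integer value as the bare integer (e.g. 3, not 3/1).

327/8

1. join H+U (d=9, Q=-134) ⇒ HU; edges |H|=17/3, |U|=10/3
  updated: d(A,HU)=21, d(HU,J)=43/2, d(HU,K)=31/2
2. join A+K (d=3, Q=-157/2) ⇒ AK; edges |A|=27/8, |K|=-3/8
  updated: d(AK,HU)=67/4, d(AK,J)=39/2
3. join AK+HU (d=67/4, Q=-231/4) ⇒ AHKU; edges |AK|=59/8, |HU|=75/8
  updated: d(AHKU,J)=97/8
4. join AHKU+J (d=97/8) ⇒ AHJKU; edges |AHKU|=97/16, |J|=97/16
final tree: (((A:27/8,K:-3/8):59/8,(H:17/3,U:10/3):75/8):97/16,J:97/16)
total length: 327/8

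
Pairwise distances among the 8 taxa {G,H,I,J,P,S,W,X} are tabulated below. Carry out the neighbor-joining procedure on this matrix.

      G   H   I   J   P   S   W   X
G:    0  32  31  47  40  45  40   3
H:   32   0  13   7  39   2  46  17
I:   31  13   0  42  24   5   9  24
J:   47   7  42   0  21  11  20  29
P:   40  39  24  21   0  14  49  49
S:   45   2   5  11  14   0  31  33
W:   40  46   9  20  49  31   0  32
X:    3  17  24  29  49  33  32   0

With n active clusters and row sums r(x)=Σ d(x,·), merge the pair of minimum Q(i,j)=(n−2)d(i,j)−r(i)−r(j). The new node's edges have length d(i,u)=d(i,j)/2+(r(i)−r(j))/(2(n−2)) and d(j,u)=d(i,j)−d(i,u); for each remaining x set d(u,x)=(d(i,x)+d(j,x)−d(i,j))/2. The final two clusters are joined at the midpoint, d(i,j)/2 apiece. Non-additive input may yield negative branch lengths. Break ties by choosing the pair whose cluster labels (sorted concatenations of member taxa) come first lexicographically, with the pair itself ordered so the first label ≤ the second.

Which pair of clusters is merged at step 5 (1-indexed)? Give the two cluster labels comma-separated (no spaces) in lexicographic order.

GIWX,PS

iteration 1: select G,X (d=3, Q=-407); attach at lengths (23/4, -11/4); label the merged cluster GX
  updated: d(GX,H)=23, d(GX,I)=26, d(GX,J)=73/2, d(GX,P)=43, d(GX,S)=75/2, d(GX,W)=69/2
iteration 2: select I,W (d=9, Q=-527/2); attach at lengths (-51/20, 231/20); label the merged cluster IW
  updated: d(GX,IW)=103/4, d(H,IW)=25, d(IW,J)=53/2, d(IW,P)=32, d(IW,S)=27/2
iteration 3: select GX,IW (d=103/4, Q=-371/2); attach at lengths (73/4, 15/2); label the merged cluster GIWX
  updated: d(GIWX,H)=89/8, d(GIWX,J)=149/8, d(GIWX,P)=197/8, d(GIWX,S)=101/8
iteration 4: select P,S (d=14, Q=-385/4); attach at lengths (101/6, -17/6); label the merged cluster PS
  updated: d(GIWX,PS)=93/8, d(H,PS)=27/2, d(J,PS)=9
iteration 5: select GIWX,PS (d=93/8, Q=-209/4); attach at lengths (61/8, 4); label the merged cluster GIPSWX
  updated: d(GIPSWX,H)=13/2, d(GIPSWX,J)=8
iteration 6: select GIPSWX,H (d=13/2, Q=-43/2); attach at lengths (15/4, 11/4); label the merged cluster GHIPSWX
  updated: d(GHIPSWX,J)=17/4
iteration 7: select GHIPSWX,J (d=17/4); attach at lengths (17/8, 17/8); label the merged cluster GHIJPSWX
final tree: (((((G:23/4,X:-11/4):73/4,(I:-51/20,W:231/20):15/2):61/8,(P:101/6,S:-17/6):4):15/4,H:11/4):17/8,J:17/8)
total length: 593/8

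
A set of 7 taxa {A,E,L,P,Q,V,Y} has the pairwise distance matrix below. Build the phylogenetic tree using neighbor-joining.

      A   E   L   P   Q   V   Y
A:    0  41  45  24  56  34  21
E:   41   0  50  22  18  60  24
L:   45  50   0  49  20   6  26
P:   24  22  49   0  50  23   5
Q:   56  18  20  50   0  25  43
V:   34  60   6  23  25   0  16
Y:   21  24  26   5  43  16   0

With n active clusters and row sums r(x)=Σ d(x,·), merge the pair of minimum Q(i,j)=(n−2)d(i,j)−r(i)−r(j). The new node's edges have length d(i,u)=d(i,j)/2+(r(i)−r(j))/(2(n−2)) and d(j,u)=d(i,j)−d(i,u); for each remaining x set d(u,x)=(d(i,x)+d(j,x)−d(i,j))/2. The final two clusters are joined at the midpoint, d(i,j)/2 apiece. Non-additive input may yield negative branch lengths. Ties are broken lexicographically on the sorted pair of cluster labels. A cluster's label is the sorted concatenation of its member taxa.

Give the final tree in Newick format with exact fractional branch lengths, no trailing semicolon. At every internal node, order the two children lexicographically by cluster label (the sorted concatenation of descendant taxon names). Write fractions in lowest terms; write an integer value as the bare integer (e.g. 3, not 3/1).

(((A:279/16,((E:93/10,Q:87/10):335/24,(L:127/16,V:-31/16):307/24):115/16):41/16,P:87/16):-7/32,Y:-7/32)

iteration 1: select E,Q (d=18, Q=-337); attach at lengths (93/10, 87/10); label the merged cluster EQ
  updated: d(A,EQ)=79/2, d(EQ,L)=26, d(EQ,P)=27, d(EQ,V)=67/2, d(EQ,Y)=49/2
iteration 2: select L,V (d=6, Q=-481/2); attach at lengths (127/16, -31/16); label the merged cluster LV
  updated: d(A,LV)=73/2, d(EQ,LV)=107/4, d(LV,P)=33, d(LV,Y)=18
iteration 3: select EQ,LV (d=107/4, Q=-607/4); attach at lengths (335/24, 307/24); label the merged cluster ELQV
  updated: d(A,ELQV)=197/8, d(ELQV,P)=133/8, d(ELQV,Y)=63/8
iteration 4: select A,ELQV (d=197/8, Q=-139/2); attach at lengths (279/16, 115/16); label the merged cluster AELQV
  updated: d(AELQV,P)=8, d(AELQV,Y)=17/8
iteration 5: select AELQV,P (d=8, Q=-121/8); attach at lengths (41/16, 87/16); label the merged cluster AELPQV
  updated: d(AELPQV,Y)=-7/16
iteration 6: select AELPQV,Y (d=-7/16); attach at lengths (-7/32, -7/32); label the merged cluster AELPQVY
final tree: (((A:279/16,((E:93/10,Q:87/10):335/24,(L:127/16,V:-31/16):307/24):115/16):41/16,P:87/16):-7/32,Y:-7/32)
total length: 1327/16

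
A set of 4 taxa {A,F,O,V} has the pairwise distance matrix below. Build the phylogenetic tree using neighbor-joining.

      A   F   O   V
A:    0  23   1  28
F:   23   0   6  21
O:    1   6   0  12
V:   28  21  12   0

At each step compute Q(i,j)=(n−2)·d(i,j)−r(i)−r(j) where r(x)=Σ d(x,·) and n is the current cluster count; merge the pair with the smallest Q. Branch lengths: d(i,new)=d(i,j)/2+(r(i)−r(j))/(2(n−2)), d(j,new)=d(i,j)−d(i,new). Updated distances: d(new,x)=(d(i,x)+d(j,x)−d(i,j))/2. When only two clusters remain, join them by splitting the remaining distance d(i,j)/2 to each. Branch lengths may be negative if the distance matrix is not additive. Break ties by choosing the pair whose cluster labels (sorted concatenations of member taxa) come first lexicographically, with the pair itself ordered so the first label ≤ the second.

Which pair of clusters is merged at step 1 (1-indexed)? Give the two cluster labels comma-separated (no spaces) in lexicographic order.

iteration 1: select A,O (d=1, Q=-69); attach at lengths (35/4, -31/4); label the merged cluster AO
  updated: d(AO,F)=14, d(AO,V)=39/2
iteration 2: select AO,F (d=14, Q=-109/2); attach at lengths (25/4, 31/4); label the merged cluster AFO
  updated: d(AFO,V)=53/4
iteration 3: select AFO,V (d=53/4); attach at lengths (53/8, 53/8); label the merged cluster AFOV
final tree: (((A:35/4,O:-31/4):25/4,F:31/4):53/8,V:53/8)
total length: 113/4

A,O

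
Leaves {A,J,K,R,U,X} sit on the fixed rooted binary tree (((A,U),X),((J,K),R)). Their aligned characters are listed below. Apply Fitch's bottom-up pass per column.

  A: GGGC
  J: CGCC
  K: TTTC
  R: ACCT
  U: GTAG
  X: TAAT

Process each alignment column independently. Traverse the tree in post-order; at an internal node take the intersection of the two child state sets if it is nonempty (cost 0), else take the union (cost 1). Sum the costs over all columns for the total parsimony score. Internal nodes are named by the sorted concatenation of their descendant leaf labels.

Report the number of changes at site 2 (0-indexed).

site 0, node AU: A={G} ∩ U={G} → {G} (+0)
site 0, node AUX: AU={G} ∪ X={T} → {G,T} (+1)
site 0, node JK: J={C} ∪ K={T} → {C,T} (+1)
site 0, node JKR: JK={C,T} ∪ R={A} → {A,C,T} (+1)
site 0, node AJKRUX: AUX={G,T} ∩ JKR={A,C,T} → {T} (+0)
site 1, node AU: A={G} ∪ U={T} → {G,T} (+1)
site 1, node AUX: AU={G,T} ∪ X={A} → {A,G,T} (+1)
site 1, node JK: J={G} ∪ K={T} → {G,T} (+1)
site 1, node JKR: JK={G,T} ∪ R={C} → {C,G,T} (+1)
site 1, node AJKRUX: AUX={A,G,T} ∩ JKR={C,G,T} → {G,T} (+0)
site 2, node AU: A={G} ∪ U={A} → {A,G} (+1)
site 2, node AUX: AU={A,G} ∩ X={A} → {A} (+0)
site 2, node JK: J={C} ∪ K={T} → {C,T} (+1)
site 2, node JKR: JK={C,T} ∩ R={C} → {C} (+0)
site 2, node AJKRUX: AUX={A} ∪ JKR={C} → {A,C} (+1)
site 3, node AU: A={C} ∪ U={G} → {C,G} (+1)
site 3, node AUX: AU={C,G} ∪ X={T} → {C,G,T} (+1)
site 3, node JK: J={C} ∩ K={C} → {C} (+0)
site 3, node JKR: JK={C} ∪ R={T} → {C,T} (+1)
site 3, node AJKRUX: AUX={C,G,T} ∩ JKR={C,T} → {C,T} (+0)
per-site changes: [3, 4, 3, 3]; total = 13

3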